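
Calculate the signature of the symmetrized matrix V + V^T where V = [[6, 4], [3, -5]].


Step 1: V + V^T = [[12, 7], [7, -10]]
Step 2: trace = 2, det = -169
Step 3: Discriminant = 2^2 - 4*(-169) = 680
Step 4: Eigenvalues: 14.0384, -12.0384
Step 5: Signature = (# positive eigenvalues) - (# negative eigenvalues) = 0

0


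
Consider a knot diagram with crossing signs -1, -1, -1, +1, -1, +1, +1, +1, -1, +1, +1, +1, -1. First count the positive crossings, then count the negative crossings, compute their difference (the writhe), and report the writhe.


Step 1: Count positive crossings (+1).
Positive crossings: 7
Step 2: Count negative crossings (-1).
Negative crossings: 6
Step 3: Writhe = (positive) - (negative)
w = 7 - 6 = 1
Step 4: |w| = 1, and w is positive

1


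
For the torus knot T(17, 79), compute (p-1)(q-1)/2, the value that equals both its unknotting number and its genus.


For a torus knot T(p,q), both the unknotting number and genus equal (p-1)(q-1)/2.
= (17-1)(79-1)/2
= 16*78/2
= 1248/2 = 624

624


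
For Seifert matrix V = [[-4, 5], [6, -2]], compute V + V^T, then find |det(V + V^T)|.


Step 1: Form V + V^T where V = [[-4, 5], [6, -2]]
  V^T = [[-4, 6], [5, -2]]
  V + V^T = [[-8, 11], [11, -4]]
Step 2: det(V + V^T) = (-8)*(-4) - 11*11
  = 32 - 121 = -89
Step 3: Knot determinant = |det(V + V^T)| = |-89| = 89

89


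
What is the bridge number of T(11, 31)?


The bridge number of T(p,q) is min(p,q).
min(11, 31) = 11

11


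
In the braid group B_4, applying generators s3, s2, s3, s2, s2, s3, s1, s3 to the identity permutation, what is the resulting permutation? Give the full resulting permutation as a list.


Starting with identity [1, 2, 3, 4].
Apply generators in sequence:
  After s3: [1, 2, 4, 3]
  After s2: [1, 4, 2, 3]
  After s3: [1, 4, 3, 2]
  After s2: [1, 3, 4, 2]
  After s2: [1, 4, 3, 2]
  After s3: [1, 4, 2, 3]
  After s1: [4, 1, 2, 3]
  After s3: [4, 1, 3, 2]
Final permutation: [4, 1, 3, 2]

[4, 1, 3, 2]


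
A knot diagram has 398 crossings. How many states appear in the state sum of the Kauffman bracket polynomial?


Each crossing contributes 2 choices (A-smoothing or B-smoothing).
Total states = 2^398 = 645562469521727147413979793000752968582426448207305878207664839135161905504210298657411338320034457858975792993186873344

645562469521727147413979793000752968582426448207305878207664839135161905504210298657411338320034457858975792993186873344


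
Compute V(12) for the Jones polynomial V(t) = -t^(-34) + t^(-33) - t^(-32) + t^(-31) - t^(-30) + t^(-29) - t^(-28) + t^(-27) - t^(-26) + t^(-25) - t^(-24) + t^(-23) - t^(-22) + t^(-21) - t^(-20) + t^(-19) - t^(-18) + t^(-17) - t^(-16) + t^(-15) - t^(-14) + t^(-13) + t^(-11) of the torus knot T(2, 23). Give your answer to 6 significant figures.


Substituting t = 12 into V(t) = -t^(-34) + t^(-33) - t^(-32) + t^(-31) - t^(-30) + t^(-29) - t^(-28) + t^(-27) - t^(-26) + t^(-25) - t^(-24) + t^(-23) - t^(-22) + t^(-21) - t^(-20) + t^(-19) - t^(-18) + t^(-17) - t^(-16) + t^(-15) - t^(-14) + t^(-13) + t^(-11):
  (-)t^(-34) = -2.0316e-37
  (+)t^(-33) = 2.43792e-36
  (-)t^(-32) = -2.9255e-35
  (+)t^(-31) = 3.5106e-34
  (-)t^(-30) = -4.21272e-33
  (+)t^(-29) = 5.05526e-32
  (-)t^(-28) = -6.06632e-31
  (+)t^(-27) = 7.27958e-30
  (-)t^(-26) = -8.7355e-29
  (+)t^(-25) = 1.04826e-27
  (-)t^(-24) = -1.25791e-26
  (+)t^(-23) = 1.50949e-25
  (-)t^(-22) = -1.81139e-24
  (+)t^(-21) = 2.17367e-23
  (-)t^(-20) = -2.60841e-22
  (+)t^(-19) = 3.13009e-21
  (-)t^(-18) = -3.7561e-20
  (+)t^(-17) = 4.50732e-19
  (-)t^(-16) = -5.40879e-18
  (+)t^(-15) = 6.49055e-17
  (-)t^(-14) = -7.78866e-16
  (+)t^(-13) = 9.34639e-15
  (+)t^(-11) = 1.34588e-12
Sum = (-2.0316e-37) + (2.43792e-36) + (-2.9255e-35) + (3.5106e-34) + (-4.21272e-33) + (5.05526e-32) + (-6.06632e-31) + (7.27958e-30) + (-8.7355e-29) + (1.04826e-27) + (-1.25791e-26) + (1.50949e-25) + (-1.81139e-24) + (2.17367e-23) + (-2.60841e-22) + (3.13009e-21) + (-3.7561e-20) + (4.50732e-19) + (-5.40879e-18) + (6.49055e-17) + (-7.78866e-16) + (9.34639e-15) + (1.34588e-12)
= 1.354507292e-12
Rounded to 6 significant figures: 1.35451e-12

1.35451e-12


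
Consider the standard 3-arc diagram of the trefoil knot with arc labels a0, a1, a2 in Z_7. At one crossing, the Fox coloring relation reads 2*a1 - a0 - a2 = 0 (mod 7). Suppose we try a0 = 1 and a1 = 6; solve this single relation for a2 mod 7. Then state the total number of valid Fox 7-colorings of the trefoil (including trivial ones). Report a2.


Step 1: Apply the given crossing relation 2*a1 - a0 - a2 = 0 (mod 7).
  a2 = 2*a1 - a0 mod 7
  a2 = 2*6 - 1 mod 7
  a2 = 12 - 1 mod 7
  a2 = 11 mod 7 = 4
Step 2: The trefoil has determinant 3.
  Number of Fox p-colorings (p prime) is p^2 if p = 3, else p.
  Since 7 does not divide 3, only trivial (constant) colorings exist.
  (So the trial a0 = 1, a1 = 6 with a0 != a1 does NOT extend to a valid coloring of the whole trefoil: the other two crossing relations require 3*(a1 - a0) = 0 (mod 7), which fails.)
  Total colorings = 7
Step 3: a2 = 4, total Fox 7-colorings = 7

4


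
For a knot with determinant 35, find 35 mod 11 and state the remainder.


Step 1: A knot is p-colorable if and only if p divides its determinant.
Step 2: Compute 35 mod 11.
35 = 3 * 11 + 2
Step 3: 35 mod 11 = 2
Step 4: The knot is 11-colorable: no

2


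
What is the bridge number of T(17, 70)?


The bridge number of T(p,q) is min(p,q).
min(17, 70) = 17

17


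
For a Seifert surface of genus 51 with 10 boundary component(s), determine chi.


chi = 2 - 2g - b
= 2 - 2*51 - 10
= 2 - 102 - 10 = -110

-110


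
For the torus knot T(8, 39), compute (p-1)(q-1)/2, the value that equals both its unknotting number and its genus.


For a torus knot T(p,q), both the unknotting number and genus equal (p-1)(q-1)/2.
= (8-1)(39-1)/2
= 7*38/2
= 266/2 = 133

133


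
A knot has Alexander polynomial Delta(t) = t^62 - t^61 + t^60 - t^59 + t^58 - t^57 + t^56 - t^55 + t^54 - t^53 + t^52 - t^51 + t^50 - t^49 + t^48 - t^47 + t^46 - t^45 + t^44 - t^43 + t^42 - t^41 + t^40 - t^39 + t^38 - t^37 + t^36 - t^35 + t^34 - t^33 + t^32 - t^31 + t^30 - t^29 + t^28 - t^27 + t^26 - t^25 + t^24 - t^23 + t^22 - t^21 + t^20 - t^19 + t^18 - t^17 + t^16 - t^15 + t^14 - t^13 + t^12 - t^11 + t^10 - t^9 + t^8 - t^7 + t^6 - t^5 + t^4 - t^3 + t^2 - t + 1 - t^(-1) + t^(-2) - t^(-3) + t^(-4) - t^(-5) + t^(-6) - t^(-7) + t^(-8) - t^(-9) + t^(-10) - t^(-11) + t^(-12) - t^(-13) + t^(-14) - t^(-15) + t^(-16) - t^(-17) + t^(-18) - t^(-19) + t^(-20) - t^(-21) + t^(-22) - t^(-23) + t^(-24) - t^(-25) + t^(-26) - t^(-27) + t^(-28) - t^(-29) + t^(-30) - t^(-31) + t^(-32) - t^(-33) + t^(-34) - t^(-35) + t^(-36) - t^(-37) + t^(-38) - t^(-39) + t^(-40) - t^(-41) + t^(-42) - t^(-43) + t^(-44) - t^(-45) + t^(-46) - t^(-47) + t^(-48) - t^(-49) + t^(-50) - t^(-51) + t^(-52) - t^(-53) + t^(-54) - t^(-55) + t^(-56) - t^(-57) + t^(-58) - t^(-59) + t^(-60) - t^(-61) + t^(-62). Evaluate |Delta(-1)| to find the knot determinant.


Step 1: The polynomial has 125 terms with alternating signs, exponents from 62 down to -62.
Step 2: Substitute t = -1. The i-th term has coefficient (-1)^i and exponent (m-i),
  so its value is (-1)^i * (-1)^(m-i) = (-1)^m = 1 for every i.
Step 3: All 125 terms equal 1, so Delta(-1) = 125 * (1) = 125
Step 4: |Delta(-1)| = 125

125


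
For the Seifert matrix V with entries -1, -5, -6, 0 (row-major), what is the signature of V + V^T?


Step 1: V + V^T = [[-2, -11], [-11, 0]]
Step 2: trace = -2, det = -121
Step 3: Discriminant = (-2)^2 - 4*(-121) = 488
Step 4: Eigenvalues: 10.0454, -12.0454
Step 5: Signature = (# positive eigenvalues) - (# negative eigenvalues) = 0

0


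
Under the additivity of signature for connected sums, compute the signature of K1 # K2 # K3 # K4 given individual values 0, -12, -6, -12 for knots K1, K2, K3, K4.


The signature is additive under connected sum.
signature(K1 # K2 # K3 # K4) = (0) + (-12) + (-6) + (-12)
= -30

-30


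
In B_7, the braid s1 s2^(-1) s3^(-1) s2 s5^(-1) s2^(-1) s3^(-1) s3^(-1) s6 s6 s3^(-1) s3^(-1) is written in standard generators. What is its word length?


The word length counts the number of generators (including inverses).
Listing each generator: s1, s2^(-1), s3^(-1), s2, s5^(-1), s2^(-1), s3^(-1), s3^(-1), s6, s6, s3^(-1), s3^(-1)
There are 12 generators in this braid word.

12


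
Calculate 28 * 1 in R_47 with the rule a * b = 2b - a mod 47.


28 * 1 = 2*1 - 28 mod 47
= 2 - 28 mod 47
= -26 mod 47 = 21

21


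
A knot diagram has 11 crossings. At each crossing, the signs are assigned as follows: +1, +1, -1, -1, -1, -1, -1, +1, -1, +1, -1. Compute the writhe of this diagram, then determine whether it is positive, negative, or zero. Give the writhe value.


Step 1: Count positive crossings (+1).
Positive crossings: 4
Step 2: Count negative crossings (-1).
Negative crossings: 7
Step 3: Writhe = (positive) - (negative)
w = 4 - 7 = -3
Step 4: |w| = 3, and w is negative

-3


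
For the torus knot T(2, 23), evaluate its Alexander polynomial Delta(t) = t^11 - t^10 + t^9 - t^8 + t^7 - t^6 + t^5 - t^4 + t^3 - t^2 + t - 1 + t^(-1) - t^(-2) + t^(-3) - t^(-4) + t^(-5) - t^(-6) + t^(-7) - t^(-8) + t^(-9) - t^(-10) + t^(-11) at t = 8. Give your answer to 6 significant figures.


Substituting t = 8 into Delta(t) = t^11 - t^10 + t^9 - t^8 + t^7 - t^6 + t^5 - t^4 + t^3 - t^2 + t - 1 + t^(-1) - t^(-2) + t^(-3) - t^(-4) + t^(-5) - t^(-6) + t^(-7) - t^(-8) + t^(-9) - t^(-10) + t^(-11):
Term values: (8589934592) + (-1073741824) + (134217728) + (-16777216) + (2097152) + (-262144) + (32768) + (-4096) + (512) + (-64) + (8) + (-1) + (0.125) + (-0.015625) + (0.00195312) + (-0.000244141) + (3.05176e-05) + (-3.8147e-06) + (4.76837e-07) + (-5.96046e-08) + (7.45058e-09) + (-9.31323e-10) + (1.16415e-10)
Sum = 7635497415
Rounded to 6 significant figures: 7.6355e+09

7.6355e+09


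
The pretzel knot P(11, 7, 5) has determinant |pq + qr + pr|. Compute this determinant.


Step 1: Compute pq + qr + pr.
pq = 11*7 = 77
qr = 7*5 = 35
pr = 11*5 = 55
pq + qr + pr = 77 + 35 + 55 = 167
Step 2: Take absolute value.
det(P(11,7,5)) = |167| = 167

167


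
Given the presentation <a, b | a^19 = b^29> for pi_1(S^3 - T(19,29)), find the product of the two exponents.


The relation is a^19 = b^29.
Product of exponents = 19 * 29
= 551

551


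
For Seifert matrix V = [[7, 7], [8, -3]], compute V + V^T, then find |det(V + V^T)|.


Step 1: Form V + V^T where V = [[7, 7], [8, -3]]
  V^T = [[7, 8], [7, -3]]
  V + V^T = [[14, 15], [15, -6]]
Step 2: det(V + V^T) = 14*(-6) - 15*15
  = -84 - 225 = -309
Step 3: Knot determinant = |det(V + V^T)| = |-309| = 309

309


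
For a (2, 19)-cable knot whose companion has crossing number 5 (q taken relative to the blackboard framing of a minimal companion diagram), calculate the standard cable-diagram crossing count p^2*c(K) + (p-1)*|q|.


Step 1: Each of the c(K) crossings of the companion diagram becomes p*p = p^2 crossings among the p parallel strands, and each of the |q| twists s_1 s_2 ... s_(p-1) adds (p-1) crossings.
  Crossings = p^2 * c(K) + (p-1)*|q|
Step 2: = 2^2 * 5 + (2-1)*19
Step 3: = 4*5 + 1*19
Step 4: = 20 + 19 = 39

39


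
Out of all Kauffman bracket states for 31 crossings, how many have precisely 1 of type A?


We choose which 1 of 31 crossings get A-smoothings.
C(31, 1) = 31! / (1! * 30!)
= 31

31


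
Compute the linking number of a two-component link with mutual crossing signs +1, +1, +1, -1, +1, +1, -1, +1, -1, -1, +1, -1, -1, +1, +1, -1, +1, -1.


Step 1: Count positive crossings: 10
Step 2: Count negative crossings: 8
Step 3: Sum of signs = 10 - 8 = 2
Step 4: Linking number = sum/2 = 2/2 = 1

1


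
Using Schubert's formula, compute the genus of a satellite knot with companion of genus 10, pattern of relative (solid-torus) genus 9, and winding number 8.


Schubert: g(satellite) = g_rel(pattern) + |winding| * g(companion),
where g_rel(pattern) is the genus of the pattern relative to the solid torus.
= 9 + 8 * 10
= 9 + 80 = 89

89


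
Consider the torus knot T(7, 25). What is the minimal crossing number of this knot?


For a torus knot T(p, q) with gcd(p,q)=1,
the crossing number is min(p*(q-1), q*(p-1)).
p*(q-1) = 7*24 = 168
q*(p-1) = 25*6 = 150
min(168, 150) = 150

150


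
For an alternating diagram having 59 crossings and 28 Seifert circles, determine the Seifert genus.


For alternating knots, g = (c - s + 1)/2.
= (59 - 28 + 1)/2
= 32/2 = 16

16


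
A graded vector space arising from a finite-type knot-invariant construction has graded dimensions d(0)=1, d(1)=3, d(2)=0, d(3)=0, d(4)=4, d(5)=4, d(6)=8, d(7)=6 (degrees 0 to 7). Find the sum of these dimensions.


Total dimension = d(0) + d(1) + ... + d(7)
= 1 + 3 + 0 + 0 + 4 + 4 + 8 + 6
= 26

26


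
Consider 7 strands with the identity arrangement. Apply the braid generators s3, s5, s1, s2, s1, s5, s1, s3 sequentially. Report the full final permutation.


Starting with identity [1, 2, 3, 4, 5, 6, 7].
Apply generators in sequence:
  After s3: [1, 2, 4, 3, 5, 6, 7]
  After s5: [1, 2, 4, 3, 6, 5, 7]
  After s1: [2, 1, 4, 3, 6, 5, 7]
  After s2: [2, 4, 1, 3, 6, 5, 7]
  After s1: [4, 2, 1, 3, 6, 5, 7]
  After s5: [4, 2, 1, 3, 5, 6, 7]
  After s1: [2, 4, 1, 3, 5, 6, 7]
  After s3: [2, 4, 3, 1, 5, 6, 7]
Final permutation: [2, 4, 3, 1, 5, 6, 7]

[2, 4, 3, 1, 5, 6, 7]


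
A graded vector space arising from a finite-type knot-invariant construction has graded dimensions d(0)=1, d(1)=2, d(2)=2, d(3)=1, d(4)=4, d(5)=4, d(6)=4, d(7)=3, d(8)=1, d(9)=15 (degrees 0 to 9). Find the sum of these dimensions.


Total dimension = d(0) + d(1) + ... + d(9)
= 1 + 2 + 2 + 1 + 4 + 4 + 4 + 3 + 1 + 15
= 37

37


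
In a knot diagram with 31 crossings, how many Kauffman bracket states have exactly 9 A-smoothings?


We choose which 9 of 31 crossings get A-smoothings.
C(31, 9) = 31! / (9! * 22!)
= 20160075

20160075


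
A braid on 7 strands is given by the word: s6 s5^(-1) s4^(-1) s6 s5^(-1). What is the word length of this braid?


The word length counts the number of generators (including inverses).
Listing each generator: s6, s5^(-1), s4^(-1), s6, s5^(-1)
There are 5 generators in this braid word.

5


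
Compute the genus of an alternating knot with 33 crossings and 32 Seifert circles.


For alternating knots, g = (c - s + 1)/2.
= (33 - 32 + 1)/2
= 2/2 = 1

1


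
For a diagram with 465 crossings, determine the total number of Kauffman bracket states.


Each crossing contributes 2 choices (A-smoothing or B-smoothing).
Total states = 2^465 = 95268205270873786358080970147496530326800480428008152797215483387004752771599292606210513399154418065180265231976520474104247304665780191232

95268205270873786358080970147496530326800480428008152797215483387004752771599292606210513399154418065180265231976520474104247304665780191232


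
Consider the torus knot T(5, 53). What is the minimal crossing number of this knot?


For a torus knot T(p, q) with gcd(p,q)=1,
the crossing number is min(p*(q-1), q*(p-1)).
p*(q-1) = 5*52 = 260
q*(p-1) = 53*4 = 212
min(260, 212) = 212

212


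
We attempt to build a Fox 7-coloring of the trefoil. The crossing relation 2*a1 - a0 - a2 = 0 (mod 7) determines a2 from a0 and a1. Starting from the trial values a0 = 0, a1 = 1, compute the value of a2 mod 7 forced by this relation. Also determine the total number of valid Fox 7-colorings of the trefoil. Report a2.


Step 1: Apply the given crossing relation 2*a1 - a0 - a2 = 0 (mod 7).
  a2 = 2*a1 - a0 mod 7
  a2 = 2*1 - 0 mod 7
  a2 = 2 - 0 mod 7
  a2 = 2 mod 7 = 2
Step 2: The trefoil has determinant 3.
  Number of Fox p-colorings (p prime) is p^2 if p = 3, else p.
  Since 7 does not divide 3, only trivial (constant) colorings exist.
  (So the trial a0 = 0, a1 = 1 with a0 != a1 does NOT extend to a valid coloring of the whole trefoil: the other two crossing relations require 3*(a1 - a0) = 0 (mod 7), which fails.)
  Total colorings = 7
Step 3: a2 = 2, total Fox 7-colorings = 7

2


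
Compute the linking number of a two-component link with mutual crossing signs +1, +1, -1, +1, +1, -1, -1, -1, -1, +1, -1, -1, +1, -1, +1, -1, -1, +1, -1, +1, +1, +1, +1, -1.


Step 1: Count positive crossings: 12
Step 2: Count negative crossings: 12
Step 3: Sum of signs = 12 - 12 = 0
Step 4: Linking number = sum/2 = 0/2 = 0

0


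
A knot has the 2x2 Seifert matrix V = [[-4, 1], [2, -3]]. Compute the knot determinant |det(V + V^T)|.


Step 1: Form V + V^T where V = [[-4, 1], [2, -3]]
  V^T = [[-4, 2], [1, -3]]
  V + V^T = [[-8, 3], [3, -6]]
Step 2: det(V + V^T) = (-8)*(-6) - 3*3
  = 48 - 9 = 39
Step 3: Knot determinant = |det(V + V^T)| = |39| = 39

39


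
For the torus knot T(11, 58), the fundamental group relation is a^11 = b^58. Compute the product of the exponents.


The relation is a^11 = b^58.
Product of exponents = 11 * 58
= 638

638


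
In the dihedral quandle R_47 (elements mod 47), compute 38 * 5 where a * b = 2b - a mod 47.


38 * 5 = 2*5 - 38 mod 47
= 10 - 38 mod 47
= -28 mod 47 = 19

19


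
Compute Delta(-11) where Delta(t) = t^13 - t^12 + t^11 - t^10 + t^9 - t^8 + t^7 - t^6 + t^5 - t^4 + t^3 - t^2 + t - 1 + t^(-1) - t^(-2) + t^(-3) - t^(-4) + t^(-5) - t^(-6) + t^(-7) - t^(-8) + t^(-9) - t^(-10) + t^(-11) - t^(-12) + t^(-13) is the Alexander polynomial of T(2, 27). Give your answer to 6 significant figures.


Substituting t = -11 into Delta(t) = t^13 - t^12 + t^11 - t^10 + t^9 - t^8 + t^7 - t^6 + t^5 - t^4 + t^3 - t^2 + t - 1 + t^(-1) - t^(-2) + t^(-3) - t^(-4) + t^(-5) - t^(-6) + t^(-7) - t^(-8) + t^(-9) - t^(-10) + t^(-11) - t^(-12) + t^(-13):
Term values: (-34522712143931) + (-3138428376721) + (-285311670611) + (-25937424601) + (-2357947691) + (-214358881) + (-19487171) + (-1771561) + (-161051) + (-14641) + (-1331) + (-121) + (-11) + (-1) + (-0.0909091) + (-0.00826446) + (-0.000751315) + (-6.83013e-05) + (-6.20921e-06) + (-5.64474e-07) + (-5.13158e-08) + (-4.66507e-09) + (-4.24098e-10) + (-3.85543e-11) + (-3.50494e-12) + (-3.18631e-13) + (-2.89664e-14)
Sum = -3.797498336e+13
Rounded to 6 significant figures: -3.7975e+13

-3.7975e+13


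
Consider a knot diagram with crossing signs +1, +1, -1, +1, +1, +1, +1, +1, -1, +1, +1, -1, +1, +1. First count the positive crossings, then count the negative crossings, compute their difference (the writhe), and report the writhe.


Step 1: Count positive crossings (+1).
Positive crossings: 11
Step 2: Count negative crossings (-1).
Negative crossings: 3
Step 3: Writhe = (positive) - (negative)
w = 11 - 3 = 8
Step 4: |w| = 8, and w is positive

8


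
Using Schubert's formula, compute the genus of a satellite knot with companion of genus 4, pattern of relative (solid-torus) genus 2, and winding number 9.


Schubert: g(satellite) = g_rel(pattern) + |winding| * g(companion),
where g_rel(pattern) is the genus of the pattern relative to the solid torus.
= 2 + 9 * 4
= 2 + 36 = 38

38


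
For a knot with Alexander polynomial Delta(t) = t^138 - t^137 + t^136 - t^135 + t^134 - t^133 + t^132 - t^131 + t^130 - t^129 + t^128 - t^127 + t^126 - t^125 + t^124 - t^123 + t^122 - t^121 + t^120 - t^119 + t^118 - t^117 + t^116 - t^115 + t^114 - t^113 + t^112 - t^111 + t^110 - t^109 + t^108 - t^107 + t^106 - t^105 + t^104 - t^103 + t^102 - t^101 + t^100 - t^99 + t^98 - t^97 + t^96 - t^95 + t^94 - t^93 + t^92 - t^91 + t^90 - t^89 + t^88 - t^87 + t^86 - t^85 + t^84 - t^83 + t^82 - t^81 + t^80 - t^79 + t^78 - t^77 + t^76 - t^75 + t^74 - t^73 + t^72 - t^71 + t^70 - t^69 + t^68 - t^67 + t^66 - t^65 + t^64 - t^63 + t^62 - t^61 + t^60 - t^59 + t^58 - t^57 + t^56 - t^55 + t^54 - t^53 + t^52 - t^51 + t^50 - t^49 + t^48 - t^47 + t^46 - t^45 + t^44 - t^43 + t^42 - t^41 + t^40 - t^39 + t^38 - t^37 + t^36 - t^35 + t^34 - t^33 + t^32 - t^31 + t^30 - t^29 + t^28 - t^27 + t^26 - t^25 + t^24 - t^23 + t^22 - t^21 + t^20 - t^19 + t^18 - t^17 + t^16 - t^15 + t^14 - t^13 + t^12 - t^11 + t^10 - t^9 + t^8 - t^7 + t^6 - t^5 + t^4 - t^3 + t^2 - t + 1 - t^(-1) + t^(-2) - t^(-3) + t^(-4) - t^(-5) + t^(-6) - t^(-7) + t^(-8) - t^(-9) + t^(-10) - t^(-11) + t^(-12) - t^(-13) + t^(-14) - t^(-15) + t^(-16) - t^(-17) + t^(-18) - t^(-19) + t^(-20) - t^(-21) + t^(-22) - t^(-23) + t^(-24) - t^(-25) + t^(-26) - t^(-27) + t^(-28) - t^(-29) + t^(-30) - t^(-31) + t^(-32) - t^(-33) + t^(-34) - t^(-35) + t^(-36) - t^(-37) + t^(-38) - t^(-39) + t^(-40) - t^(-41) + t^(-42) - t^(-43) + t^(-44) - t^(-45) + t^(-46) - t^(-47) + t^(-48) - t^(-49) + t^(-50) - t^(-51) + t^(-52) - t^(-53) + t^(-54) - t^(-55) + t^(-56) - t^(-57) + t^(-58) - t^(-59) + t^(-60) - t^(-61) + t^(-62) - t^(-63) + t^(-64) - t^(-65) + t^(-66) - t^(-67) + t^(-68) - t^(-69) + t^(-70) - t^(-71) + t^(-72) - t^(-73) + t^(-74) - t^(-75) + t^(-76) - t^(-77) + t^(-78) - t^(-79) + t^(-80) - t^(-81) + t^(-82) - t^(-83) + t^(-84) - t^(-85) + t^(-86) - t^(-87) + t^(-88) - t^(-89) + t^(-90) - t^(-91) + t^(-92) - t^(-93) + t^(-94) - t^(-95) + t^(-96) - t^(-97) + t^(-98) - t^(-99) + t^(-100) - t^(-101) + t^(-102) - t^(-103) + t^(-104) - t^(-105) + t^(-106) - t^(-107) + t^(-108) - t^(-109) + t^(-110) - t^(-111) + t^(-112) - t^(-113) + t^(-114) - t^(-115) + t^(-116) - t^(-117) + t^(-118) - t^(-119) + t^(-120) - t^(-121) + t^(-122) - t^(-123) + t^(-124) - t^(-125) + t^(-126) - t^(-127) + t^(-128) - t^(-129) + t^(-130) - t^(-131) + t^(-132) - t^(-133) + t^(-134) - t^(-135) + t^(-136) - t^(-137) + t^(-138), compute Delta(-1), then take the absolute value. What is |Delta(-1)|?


Step 1: The polynomial has 277 terms with alternating signs, exponents from 138 down to -138.
Step 2: Substitute t = -1. The i-th term has coefficient (-1)^i and exponent (m-i),
  so its value is (-1)^i * (-1)^(m-i) = (-1)^m = 1 for every i.
Step 3: All 277 terms equal 1, so Delta(-1) = 277 * (1) = 277
Step 4: |Delta(-1)| = 277

277


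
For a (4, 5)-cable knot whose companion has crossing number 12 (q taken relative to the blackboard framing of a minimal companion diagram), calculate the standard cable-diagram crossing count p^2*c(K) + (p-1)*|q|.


Step 1: Each of the c(K) crossings of the companion diagram becomes p*p = p^2 crossings among the p parallel strands, and each of the |q| twists s_1 s_2 ... s_(p-1) adds (p-1) crossings.
  Crossings = p^2 * c(K) + (p-1)*|q|
Step 2: = 4^2 * 12 + (4-1)*5
Step 3: = 16*12 + 3*5
Step 4: = 192 + 15 = 207

207


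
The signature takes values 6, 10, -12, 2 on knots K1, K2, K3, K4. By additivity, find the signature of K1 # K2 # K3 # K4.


The signature is additive under connected sum.
signature(K1 # K2 # K3 # K4) = (6) + (10) + (-12) + (2)
= 6

6


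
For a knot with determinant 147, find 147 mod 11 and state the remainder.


Step 1: A knot is p-colorable if and only if p divides its determinant.
Step 2: Compute 147 mod 11.
147 = 13 * 11 + 4
Step 3: 147 mod 11 = 4
Step 4: The knot is 11-colorable: no

4


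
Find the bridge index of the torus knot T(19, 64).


The bridge number of T(p,q) is min(p,q).
min(19, 64) = 19

19


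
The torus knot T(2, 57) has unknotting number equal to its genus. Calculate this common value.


For a torus knot T(p,q), both the unknotting number and genus equal (p-1)(q-1)/2.
= (2-1)(57-1)/2
= 1*56/2
= 56/2 = 28

28


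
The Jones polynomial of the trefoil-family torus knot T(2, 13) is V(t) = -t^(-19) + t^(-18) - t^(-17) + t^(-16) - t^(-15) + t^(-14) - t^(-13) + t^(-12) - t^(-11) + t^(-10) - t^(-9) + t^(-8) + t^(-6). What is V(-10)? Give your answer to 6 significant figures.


Substituting t = -10 into V(t) = -t^(-19) + t^(-18) - t^(-17) + t^(-16) - t^(-15) + t^(-14) - t^(-13) + t^(-12) - t^(-11) + t^(-10) - t^(-9) + t^(-8) + t^(-6):
  (-)t^(-19) = 1e-19
  (+)t^(-18) = 1e-18
  (-)t^(-17) = 1e-17
  (+)t^(-16) = 1e-16
  (-)t^(-15) = 1e-15
  (+)t^(-14) = 1e-14
  (-)t^(-13) = 1e-13
  (+)t^(-12) = 1e-12
  (-)t^(-11) = 1e-11
  (+)t^(-10) = 1e-10
  (-)t^(-9) = 1e-09
  (+)t^(-8) = 1e-08
  (+)t^(-6) = 1e-06
Sum = (1e-19) + (1e-18) + (1e-17) + (1e-16) + (1e-15) + (1e-14) + (1e-13) + (1e-12) + (1e-11) + (1e-10) + (1e-09) + (1e-08) + (1e-06)
= 1.011111111e-06
Rounded to 6 significant figures: 1.01111e-06

1.01111e-06


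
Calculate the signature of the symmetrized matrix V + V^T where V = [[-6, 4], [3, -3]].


Step 1: V + V^T = [[-12, 7], [7, -6]]
Step 2: trace = -18, det = 23
Step 3: Discriminant = (-18)^2 - 4*23 = 232
Step 4: Eigenvalues: -1.38423, -16.6158
Step 5: Signature = (# positive eigenvalues) - (# negative eigenvalues) = -2

-2


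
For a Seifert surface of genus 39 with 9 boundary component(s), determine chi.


chi = 2 - 2g - b
= 2 - 2*39 - 9
= 2 - 78 - 9 = -85

-85


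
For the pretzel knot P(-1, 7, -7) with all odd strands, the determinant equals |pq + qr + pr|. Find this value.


Step 1: Compute pq + qr + pr.
pq = (-1)*7 = -7
qr = 7*(-7) = -49
pr = (-1)*(-7) = 7
pq + qr + pr = -7 + (-49) + 7 = -49
Step 2: Take absolute value.
det(P(-1,7,-7)) = |-49| = 49

49


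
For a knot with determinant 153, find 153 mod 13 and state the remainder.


Step 1: A knot is p-colorable if and only if p divides its determinant.
Step 2: Compute 153 mod 13.
153 = 11 * 13 + 10
Step 3: 153 mod 13 = 10
Step 4: The knot is 13-colorable: no

10


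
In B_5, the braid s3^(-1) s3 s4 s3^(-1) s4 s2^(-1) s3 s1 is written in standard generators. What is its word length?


The word length counts the number of generators (including inverses).
Listing each generator: s3^(-1), s3, s4, s3^(-1), s4, s2^(-1), s3, s1
There are 8 generators in this braid word.

8


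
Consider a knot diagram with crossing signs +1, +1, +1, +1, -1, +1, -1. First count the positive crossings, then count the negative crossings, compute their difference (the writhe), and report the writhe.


Step 1: Count positive crossings (+1).
Positive crossings: 5
Step 2: Count negative crossings (-1).
Negative crossings: 2
Step 3: Writhe = (positive) - (negative)
w = 5 - 2 = 3
Step 4: |w| = 3, and w is positive

3


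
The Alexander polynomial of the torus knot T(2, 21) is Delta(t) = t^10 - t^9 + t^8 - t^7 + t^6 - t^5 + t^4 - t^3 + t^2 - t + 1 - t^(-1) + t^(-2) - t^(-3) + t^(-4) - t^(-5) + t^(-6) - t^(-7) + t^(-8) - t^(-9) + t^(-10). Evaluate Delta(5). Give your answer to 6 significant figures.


Substituting t = 5 into Delta(t) = t^10 - t^9 + t^8 - t^7 + t^6 - t^5 + t^4 - t^3 + t^2 - t + 1 - t^(-1) + t^(-2) - t^(-3) + t^(-4) - t^(-5) + t^(-6) - t^(-7) + t^(-8) - t^(-9) + t^(-10):
Term values: (9765625) + (-1953125) + (390625) + (-78125) + (15625) + (-3125) + (625) + (-125) + (25) + (-5) + (1) + (-0.2) + (0.04) + (-0.008) + (0.0016) + (-0.00032) + (6.4e-05) + (-1.28e-05) + (2.56e-06) + (-5.12e-07) + (1.024e-07)
Sum = 8138020.833
Rounded to 6 significant figures: 8.13802e+06

8.13802e+06


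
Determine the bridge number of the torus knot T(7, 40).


The bridge number of T(p,q) is min(p,q).
min(7, 40) = 7

7


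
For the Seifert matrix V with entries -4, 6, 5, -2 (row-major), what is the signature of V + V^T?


Step 1: V + V^T = [[-8, 11], [11, -4]]
Step 2: trace = -12, det = -89
Step 3: Discriminant = (-12)^2 - 4*(-89) = 500
Step 4: Eigenvalues: 5.18034, -17.1803
Step 5: Signature = (# positive eigenvalues) - (# negative eigenvalues) = 0

0


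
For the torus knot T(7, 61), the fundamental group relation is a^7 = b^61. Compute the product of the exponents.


The relation is a^7 = b^61.
Product of exponents = 7 * 61
= 427

427


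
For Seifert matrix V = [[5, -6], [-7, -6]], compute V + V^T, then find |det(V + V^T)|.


Step 1: Form V + V^T where V = [[5, -6], [-7, -6]]
  V^T = [[5, -7], [-6, -6]]
  V + V^T = [[10, -13], [-13, -12]]
Step 2: det(V + V^T) = 10*(-12) - (-13)*(-13)
  = -120 - 169 = -289
Step 3: Knot determinant = |det(V + V^T)| = |-289| = 289

289


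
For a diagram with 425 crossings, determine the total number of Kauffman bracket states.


Each crossing contributes 2 choices (A-smoothing or B-smoothing).
Total states = 2^425 = 86645927941275464361825443254471365732388658605494267974077486894206915868925800719999200190754361815543475342543861619655442432

86645927941275464361825443254471365732388658605494267974077486894206915868925800719999200190754361815543475342543861619655442432


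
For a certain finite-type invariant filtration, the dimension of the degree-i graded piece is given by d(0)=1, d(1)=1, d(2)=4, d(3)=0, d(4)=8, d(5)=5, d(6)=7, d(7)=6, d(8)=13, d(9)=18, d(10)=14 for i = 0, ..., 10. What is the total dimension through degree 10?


Total dimension = d(0) + d(1) + ... + d(10)
= 1 + 1 + 4 + 0 + 8 + 5 + 7 + 6 + 13 + 18 + 14
= 77

77


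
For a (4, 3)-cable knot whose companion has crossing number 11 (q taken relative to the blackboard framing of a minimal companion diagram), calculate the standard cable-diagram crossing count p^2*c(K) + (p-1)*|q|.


Step 1: Each of the c(K) crossings of the companion diagram becomes p*p = p^2 crossings among the p parallel strands, and each of the |q| twists s_1 s_2 ... s_(p-1) adds (p-1) crossings.
  Crossings = p^2 * c(K) + (p-1)*|q|
Step 2: = 4^2 * 11 + (4-1)*3
Step 3: = 16*11 + 3*3
Step 4: = 176 + 9 = 185

185


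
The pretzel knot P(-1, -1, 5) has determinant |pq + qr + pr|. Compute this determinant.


Step 1: Compute pq + qr + pr.
pq = (-1)*(-1) = 1
qr = (-1)*5 = -5
pr = (-1)*5 = -5
pq + qr + pr = 1 + (-5) + (-5) = -9
Step 2: Take absolute value.
det(P(-1,-1,5)) = |-9| = 9

9


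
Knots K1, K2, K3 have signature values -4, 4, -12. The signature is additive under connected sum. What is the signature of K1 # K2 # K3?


The signature is additive under connected sum.
signature(K1 # K2 # K3) = (-4) + (4) + (-12)
= -12

-12


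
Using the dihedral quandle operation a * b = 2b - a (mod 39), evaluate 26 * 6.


26 * 6 = 2*6 - 26 mod 39
= 12 - 26 mod 39
= -14 mod 39 = 25

25


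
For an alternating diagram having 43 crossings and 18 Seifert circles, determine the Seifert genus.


For alternating knots, g = (c - s + 1)/2.
= (43 - 18 + 1)/2
= 26/2 = 13

13


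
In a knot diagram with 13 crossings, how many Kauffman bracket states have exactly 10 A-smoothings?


We choose which 10 of 13 crossings get A-smoothings.
C(13, 10) = 13! / (10! * 3!)
= 286

286


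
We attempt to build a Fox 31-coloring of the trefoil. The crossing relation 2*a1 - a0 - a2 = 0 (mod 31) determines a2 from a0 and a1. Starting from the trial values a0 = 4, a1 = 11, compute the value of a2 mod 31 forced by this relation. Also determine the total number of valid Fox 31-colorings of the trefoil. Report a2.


Step 1: Apply the given crossing relation 2*a1 - a0 - a2 = 0 (mod 31).
  a2 = 2*a1 - a0 mod 31
  a2 = 2*11 - 4 mod 31
  a2 = 22 - 4 mod 31
  a2 = 18 mod 31 = 18
Step 2: The trefoil has determinant 3.
  Number of Fox p-colorings (p prime) is p^2 if p = 3, else p.
  Since 31 does not divide 3, only trivial (constant) colorings exist.
  (So the trial a0 = 4, a1 = 11 with a0 != a1 does NOT extend to a valid coloring of the whole trefoil: the other two crossing relations require 3*(a1 - a0) = 0 (mod 31), which fails.)
  Total colorings = 31
Step 3: a2 = 18, total Fox 31-colorings = 31

18


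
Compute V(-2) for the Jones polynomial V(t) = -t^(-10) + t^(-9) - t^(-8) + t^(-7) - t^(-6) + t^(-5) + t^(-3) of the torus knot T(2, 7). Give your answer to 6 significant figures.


Substituting t = -2 into V(t) = -t^(-10) + t^(-9) - t^(-8) + t^(-7) - t^(-6) + t^(-5) + t^(-3):
  (-)t^(-10) = -0.000976562
  (+)t^(-9) = -0.00195312
  (-)t^(-8) = -0.00390625
  (+)t^(-7) = -0.0078125
  (-)t^(-6) = -0.015625
  (+)t^(-5) = -0.03125
  (+)t^(-3) = -0.125
Sum = (-0.000976562) + (-0.00195312) + (-0.00390625) + (-0.0078125) + (-0.015625) + (-0.03125) + (-0.125)
= -0.1865234375
Rounded to 6 significant figures: -0.186523

-0.186523


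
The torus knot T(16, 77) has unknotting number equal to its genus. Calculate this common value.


For a torus knot T(p,q), both the unknotting number and genus equal (p-1)(q-1)/2.
= (16-1)(77-1)/2
= 15*76/2
= 1140/2 = 570

570


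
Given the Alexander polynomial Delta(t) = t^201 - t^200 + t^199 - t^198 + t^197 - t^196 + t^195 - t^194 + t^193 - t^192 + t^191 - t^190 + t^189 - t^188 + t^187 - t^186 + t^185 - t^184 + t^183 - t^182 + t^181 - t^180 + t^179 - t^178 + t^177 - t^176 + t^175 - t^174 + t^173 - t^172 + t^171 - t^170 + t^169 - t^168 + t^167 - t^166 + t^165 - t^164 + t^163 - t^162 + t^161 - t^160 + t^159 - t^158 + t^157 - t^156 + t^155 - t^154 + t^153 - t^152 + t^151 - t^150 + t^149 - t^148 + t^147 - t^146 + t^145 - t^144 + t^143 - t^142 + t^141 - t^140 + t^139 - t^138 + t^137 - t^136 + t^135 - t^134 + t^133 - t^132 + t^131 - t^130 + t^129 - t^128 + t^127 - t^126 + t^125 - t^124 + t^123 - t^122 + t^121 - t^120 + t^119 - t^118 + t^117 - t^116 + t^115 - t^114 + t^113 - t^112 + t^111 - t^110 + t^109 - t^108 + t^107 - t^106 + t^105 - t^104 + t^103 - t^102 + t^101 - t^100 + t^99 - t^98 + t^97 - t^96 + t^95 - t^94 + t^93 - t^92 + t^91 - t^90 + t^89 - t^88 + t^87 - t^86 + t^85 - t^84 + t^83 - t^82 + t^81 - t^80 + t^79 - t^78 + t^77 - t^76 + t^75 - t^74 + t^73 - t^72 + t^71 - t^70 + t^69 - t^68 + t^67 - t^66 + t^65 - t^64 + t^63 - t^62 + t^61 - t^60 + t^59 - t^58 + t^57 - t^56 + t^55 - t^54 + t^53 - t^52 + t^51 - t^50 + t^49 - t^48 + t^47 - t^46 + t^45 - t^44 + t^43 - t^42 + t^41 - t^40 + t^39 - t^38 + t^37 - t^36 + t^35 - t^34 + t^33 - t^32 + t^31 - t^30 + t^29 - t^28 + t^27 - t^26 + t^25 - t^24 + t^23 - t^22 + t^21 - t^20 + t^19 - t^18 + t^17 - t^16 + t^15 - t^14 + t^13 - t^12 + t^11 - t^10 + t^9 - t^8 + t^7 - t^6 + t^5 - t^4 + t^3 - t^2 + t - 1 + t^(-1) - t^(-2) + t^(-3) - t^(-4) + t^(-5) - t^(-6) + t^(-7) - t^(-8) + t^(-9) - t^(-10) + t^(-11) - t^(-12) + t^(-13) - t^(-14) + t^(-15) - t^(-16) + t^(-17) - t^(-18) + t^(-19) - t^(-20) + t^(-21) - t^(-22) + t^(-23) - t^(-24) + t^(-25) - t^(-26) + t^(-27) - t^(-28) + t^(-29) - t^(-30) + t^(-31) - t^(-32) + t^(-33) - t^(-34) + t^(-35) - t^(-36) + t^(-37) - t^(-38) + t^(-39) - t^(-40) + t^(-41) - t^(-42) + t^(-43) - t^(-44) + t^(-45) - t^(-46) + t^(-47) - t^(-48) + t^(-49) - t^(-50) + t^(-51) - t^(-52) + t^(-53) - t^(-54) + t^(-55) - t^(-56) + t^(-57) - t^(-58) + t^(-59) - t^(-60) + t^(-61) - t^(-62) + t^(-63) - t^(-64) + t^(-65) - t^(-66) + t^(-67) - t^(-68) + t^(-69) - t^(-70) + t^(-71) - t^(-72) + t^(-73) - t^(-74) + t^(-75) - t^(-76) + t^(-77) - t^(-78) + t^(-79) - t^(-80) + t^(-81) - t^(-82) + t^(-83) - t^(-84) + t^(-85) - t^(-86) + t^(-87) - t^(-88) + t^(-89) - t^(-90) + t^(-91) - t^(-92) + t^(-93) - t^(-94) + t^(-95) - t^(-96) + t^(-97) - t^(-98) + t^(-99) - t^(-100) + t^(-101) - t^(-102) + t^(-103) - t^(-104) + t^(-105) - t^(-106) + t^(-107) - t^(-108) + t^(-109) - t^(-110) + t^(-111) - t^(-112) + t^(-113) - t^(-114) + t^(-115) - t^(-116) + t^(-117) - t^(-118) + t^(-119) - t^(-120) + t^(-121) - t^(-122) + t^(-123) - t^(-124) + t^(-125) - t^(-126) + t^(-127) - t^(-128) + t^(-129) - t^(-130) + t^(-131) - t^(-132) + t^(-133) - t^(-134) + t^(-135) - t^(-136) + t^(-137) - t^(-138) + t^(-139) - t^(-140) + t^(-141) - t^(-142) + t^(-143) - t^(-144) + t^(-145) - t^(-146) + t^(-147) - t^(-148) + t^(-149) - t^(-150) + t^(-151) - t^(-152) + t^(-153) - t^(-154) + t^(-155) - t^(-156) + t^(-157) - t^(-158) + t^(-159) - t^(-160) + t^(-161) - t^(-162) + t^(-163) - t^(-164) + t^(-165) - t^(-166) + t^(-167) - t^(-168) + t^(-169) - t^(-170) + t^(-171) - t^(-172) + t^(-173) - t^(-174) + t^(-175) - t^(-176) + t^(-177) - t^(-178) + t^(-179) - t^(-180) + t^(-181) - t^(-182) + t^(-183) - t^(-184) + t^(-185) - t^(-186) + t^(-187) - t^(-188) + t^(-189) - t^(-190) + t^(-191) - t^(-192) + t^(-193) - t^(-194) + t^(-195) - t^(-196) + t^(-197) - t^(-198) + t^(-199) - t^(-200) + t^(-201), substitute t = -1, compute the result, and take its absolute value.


Step 1: The polynomial has 403 terms with alternating signs, exponents from 201 down to -201.
Step 2: Substitute t = -1. The i-th term has coefficient (-1)^i and exponent (m-i),
  so its value is (-1)^i * (-1)^(m-i) = (-1)^m = -1 for every i.
Step 3: All 403 terms equal -1, so Delta(-1) = 403 * (-1) = -403
Step 4: |Delta(-1)| = 403

403


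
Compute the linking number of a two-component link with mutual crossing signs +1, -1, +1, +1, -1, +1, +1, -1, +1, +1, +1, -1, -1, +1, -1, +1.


Step 1: Count positive crossings: 10
Step 2: Count negative crossings: 6
Step 3: Sum of signs = 10 - 6 = 4
Step 4: Linking number = sum/2 = 4/2 = 2

2


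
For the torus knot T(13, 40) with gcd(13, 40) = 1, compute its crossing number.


For a torus knot T(p, q) with gcd(p,q)=1,
the crossing number is min(p*(q-1), q*(p-1)).
p*(q-1) = 13*39 = 507
q*(p-1) = 40*12 = 480
min(507, 480) = 480

480


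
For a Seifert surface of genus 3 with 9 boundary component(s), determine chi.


chi = 2 - 2g - b
= 2 - 2*3 - 9
= 2 - 6 - 9 = -13

-13


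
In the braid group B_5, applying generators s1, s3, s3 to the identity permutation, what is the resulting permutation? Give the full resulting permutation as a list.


Starting with identity [1, 2, 3, 4, 5].
Apply generators in sequence:
  After s1: [2, 1, 3, 4, 5]
  After s3: [2, 1, 4, 3, 5]
  After s3: [2, 1, 3, 4, 5]
Final permutation: [2, 1, 3, 4, 5]

[2, 1, 3, 4, 5]


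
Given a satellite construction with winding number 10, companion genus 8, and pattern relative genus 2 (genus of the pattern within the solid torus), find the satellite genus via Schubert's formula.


Schubert: g(satellite) = g_rel(pattern) + |winding| * g(companion),
where g_rel(pattern) is the genus of the pattern relative to the solid torus.
= 2 + 10 * 8
= 2 + 80 = 82

82


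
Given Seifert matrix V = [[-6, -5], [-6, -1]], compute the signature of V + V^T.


Step 1: V + V^T = [[-12, -11], [-11, -2]]
Step 2: trace = -14, det = -97
Step 3: Discriminant = (-14)^2 - 4*(-97) = 584
Step 4: Eigenvalues: 5.08305, -19.083
Step 5: Signature = (# positive eigenvalues) - (# negative eigenvalues) = 0

0


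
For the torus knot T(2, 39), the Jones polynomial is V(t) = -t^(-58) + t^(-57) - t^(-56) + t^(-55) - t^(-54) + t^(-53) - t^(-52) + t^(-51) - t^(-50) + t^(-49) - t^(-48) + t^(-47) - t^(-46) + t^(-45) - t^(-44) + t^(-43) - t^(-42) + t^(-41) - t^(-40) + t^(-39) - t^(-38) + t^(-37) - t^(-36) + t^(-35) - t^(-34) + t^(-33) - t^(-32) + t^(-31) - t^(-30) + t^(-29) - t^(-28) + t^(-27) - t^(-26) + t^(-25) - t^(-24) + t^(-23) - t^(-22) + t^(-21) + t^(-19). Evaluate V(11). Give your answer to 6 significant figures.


Substituting t = 11 into V(t) = -t^(-58) + t^(-57) - t^(-56) + t^(-55) - t^(-54) + t^(-53) - t^(-52) + t^(-51) - t^(-50) + t^(-49) - t^(-48) + t^(-47) - t^(-46) + t^(-45) - t^(-44) + t^(-43) - t^(-42) + t^(-41) - t^(-40) + t^(-39) - t^(-38) + t^(-37) - t^(-36) + t^(-35) - t^(-34) + t^(-33) - t^(-32) + t^(-31) - t^(-30) + t^(-29) - t^(-28) + t^(-27) - t^(-26) + t^(-25) - t^(-24) + t^(-23) - t^(-22) + t^(-21) + t^(-19):
  (-)t^(-58) = -3.97397e-61
  (+)t^(-57) = 4.37136e-60
  (-)t^(-56) = -4.8085e-59
  (+)t^(-55) = 5.28935e-58
  (-)t^(-54) = -5.81829e-57
  (+)t^(-53) = 6.40011e-56
  (-)t^(-52) = -7.04013e-55
  (+)t^(-51) = 7.74414e-54
  (-)t^(-50) = -8.51855e-53
  (+)t^(-49) = 9.37041e-52
  (-)t^(-48) = -1.03074e-50
  (+)t^(-47) = 1.13382e-49
  (-)t^(-46) = -1.2472e-48
  (+)t^(-45) = 1.37192e-47
  (-)t^(-44) = -1.50911e-46
  (+)t^(-43) = 1.66002e-45
  (-)t^(-42) = -1.82603e-44
  (+)t^(-41) = 2.00863e-43
  (-)t^(-40) = -2.20949e-42
  (+)t^(-39) = 2.43044e-41
  (-)t^(-38) = -2.67349e-40
  (+)t^(-37) = 2.94083e-39
  (-)t^(-36) = -3.23492e-38
  (+)t^(-35) = 3.55841e-37
  (-)t^(-34) = -3.91425e-36
  (+)t^(-33) = 4.30568e-35
  (-)t^(-32) = -4.73624e-34
  (+)t^(-31) = 5.20987e-33
  (-)t^(-30) = -5.73086e-32
  (+)t^(-29) = 6.30394e-31
  (-)t^(-28) = -6.93433e-30
  (+)t^(-27) = 7.62777e-29
  (-)t^(-26) = -8.39055e-28
  (+)t^(-25) = 9.2296e-27
  (-)t^(-24) = -1.01526e-25
  (+)t^(-23) = 1.11678e-24
  (-)t^(-22) = -1.22846e-23
  (+)t^(-21) = 1.35131e-22
  (+)t^(-19) = 1.63508e-20
Sum = (-3.97397e-61) + (4.37136e-60) + (-4.8085e-59) + (5.28935e-58) + (-5.81829e-57) + (6.40011e-56) + (-7.04013e-55) + (7.74414e-54) + (-8.51855e-53) + (9.37041e-52) + (-1.03074e-50) + (1.13382e-49) + (-1.2472e-48) + (1.37192e-47) + (-1.50911e-46) + (1.66002e-45) + (-1.82603e-44) + (2.00863e-43) + (-2.20949e-42) + (2.43044e-41) + (-2.67349e-40) + (2.94083e-39) + (-3.23492e-38) + (3.55841e-37) + (-3.91425e-36) + (4.30568e-35) + (-4.73624e-34) + (5.20987e-33) + (-5.73086e-32) + (6.30394e-31) + (-6.93433e-30) + (7.62777e-29) + (-8.39055e-28) + (9.2296e-27) + (-1.01526e-25) + (1.11678e-24) + (-1.22846e-23) + (1.35131e-22) + (1.63508e-20)
= 1.647466877e-20
Rounded to 6 significant figures: 1.64747e-20

1.64747e-20
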